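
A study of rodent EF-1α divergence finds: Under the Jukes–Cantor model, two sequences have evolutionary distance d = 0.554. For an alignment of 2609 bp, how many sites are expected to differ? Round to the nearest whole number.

1022

Invert JC69: p = (3/4)(1 − e^(−4d/3)) = 0.75 × (1 − e^(-0.738667)) = 0.75 × (1 − 0.477750) = 0.391688.
Expected differing sites = pL ≈ 0.391688 × 2609 = 1021.913992 ≈ 1022.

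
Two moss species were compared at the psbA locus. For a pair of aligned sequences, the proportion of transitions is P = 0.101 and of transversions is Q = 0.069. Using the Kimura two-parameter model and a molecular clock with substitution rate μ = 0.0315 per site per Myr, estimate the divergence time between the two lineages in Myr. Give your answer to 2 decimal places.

3.10

Under the Kimura two-parameter model, d = −½ ln(1 − 2P − Q) − ¼ ln(1 − 2Q).
1 − 2P − Q = 0.729, giving −½ ln(0.729) = 0.158041.
1 − 2Q = 0.862, giving −¼ ln(0.862) = 0.037125.
d = 0.158041 + 0.037125 = 0.195166.
Under a molecular clock d = 2μt, so t = d/(2μ) = 0.195166 / (2 × 0.0315) = 3.10 Myr.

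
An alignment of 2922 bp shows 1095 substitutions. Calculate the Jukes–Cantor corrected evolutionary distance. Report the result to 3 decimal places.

0.519

p = 1095/2922 ≈ 0.374743.
d = −(3/4) ln(1 − 4p/3) = −0.75 ln(1 − 0.499657) = −0.75 ln(0.500343)
  = −0.75 × (-0.692461) = 0.519346 substitutions/site.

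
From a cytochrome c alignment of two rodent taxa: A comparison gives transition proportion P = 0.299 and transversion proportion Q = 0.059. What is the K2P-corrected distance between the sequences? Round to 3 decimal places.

Under the Kimura two-parameter model, d = −½ ln(1 − 2P − Q) − ¼ ln(1 − 2Q).
1 − 2P − Q = 0.343, giving −½ ln(0.343) = 0.535012.
1 − 2Q = 0.882, giving −¼ ln(0.882) = 0.031391.
d = 0.535012 + 0.031391 = 0.566403.

0.566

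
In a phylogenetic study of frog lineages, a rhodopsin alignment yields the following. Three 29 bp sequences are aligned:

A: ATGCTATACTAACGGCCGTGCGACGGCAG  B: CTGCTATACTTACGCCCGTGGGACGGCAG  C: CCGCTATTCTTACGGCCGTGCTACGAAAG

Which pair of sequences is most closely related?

A–B: 4/29 differ, p = 0.138, d = 0.152.
A–C: 7/29 differ, p = 0.241, d = 0.291.
B–C: 7/29 differ, p = 0.241, d = 0.291.
The smallest distance is between A and B.

A and B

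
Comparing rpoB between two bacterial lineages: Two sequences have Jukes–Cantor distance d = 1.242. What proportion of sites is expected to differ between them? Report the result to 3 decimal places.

p = (3/4)(1 − e^(−4d/3)) = 0.75 × (1 − e^(-1.656)) = 0.75 × (1 − 0.190901) = 0.606824.

0.607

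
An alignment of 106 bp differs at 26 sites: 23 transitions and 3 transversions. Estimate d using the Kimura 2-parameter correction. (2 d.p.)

P = 23/106 ≈ 0.216981 and Q = 3/106 ≈ 0.028302.
Under the Kimura two-parameter model, d = −½ ln(1 − 2P − Q) − ¼ ln(1 − 2Q).
1 − 2P − Q = 0.537736, giving −½ ln(0.537736) = 0.310194.
1 − 2Q = 0.943396, giving −¼ ln(0.943396) = 0.014567.
d = 0.310194 + 0.014567 = 0.324761.

0.32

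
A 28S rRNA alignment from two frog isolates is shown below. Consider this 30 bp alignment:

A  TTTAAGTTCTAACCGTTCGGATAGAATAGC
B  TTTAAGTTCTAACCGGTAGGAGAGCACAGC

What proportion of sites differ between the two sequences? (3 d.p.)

The sequences differ at 5 of 30 positions (sites 16, 18, 22, 25, 27).
p = 5/30 = 0.166666… ≈ 0.167 (to 3 d.p.).

0.167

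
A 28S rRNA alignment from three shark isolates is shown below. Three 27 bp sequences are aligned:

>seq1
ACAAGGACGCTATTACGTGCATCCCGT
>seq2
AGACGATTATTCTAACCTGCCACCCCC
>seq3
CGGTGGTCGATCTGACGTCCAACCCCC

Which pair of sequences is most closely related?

seq2 and seq3

seq1–seq2: 14/27 differ, p = 0.519, d = 0.882.
seq1–seq3: 12/27 differ, p = 0.444, d = 0.673.
seq2–seq3: 11/27 differ, p = 0.407, d = 0.588.
The smallest distance is between seq2 and seq3.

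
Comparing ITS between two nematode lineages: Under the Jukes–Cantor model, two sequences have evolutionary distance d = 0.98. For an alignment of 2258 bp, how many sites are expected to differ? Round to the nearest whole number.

Invert JC69: p = (3/4)(1 − e^(−4d/3)) = 0.75 × (1 − e^(-1.306667)) = 0.75 × (1 − 0.270721) = 0.546959.
Expected differing sites = pL ≈ 0.546959 × 2258 = 1235.033422 ≈ 1235.

1235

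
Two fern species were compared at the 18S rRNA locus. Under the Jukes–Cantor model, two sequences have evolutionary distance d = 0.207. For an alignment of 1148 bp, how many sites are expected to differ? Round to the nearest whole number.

Invert JC69: p = (3/4)(1 − e^(−4d/3)) = 0.75 × (1 − e^(-0.276)) = 0.75 × (1 − 0.758813) = 0.180890.
Expected differing sites = pL ≈ 0.180890 × 1148 = 207.66172 ≈ 208.

208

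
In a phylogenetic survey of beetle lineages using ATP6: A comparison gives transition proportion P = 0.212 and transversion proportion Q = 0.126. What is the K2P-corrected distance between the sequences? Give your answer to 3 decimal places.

0.472

Under the Kimura two-parameter model, d = −½ ln(1 − 2P − Q) − ¼ ln(1 − 2Q).
1 − 2P − Q = 0.45, giving −½ ln(0.45) = 0.399254.
1 − 2Q = 0.748, giving −¼ ln(0.748) = 0.072588.
d = 0.399254 + 0.072588 = 0.471842.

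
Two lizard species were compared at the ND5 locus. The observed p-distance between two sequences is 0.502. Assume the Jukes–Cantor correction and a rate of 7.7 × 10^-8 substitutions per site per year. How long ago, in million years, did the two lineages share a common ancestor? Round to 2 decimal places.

d = −(3/4) ln(1 − 4p/3) = −0.75 ln(1 − 0.669333) = −0.75 ln(0.330667)
  = −0.75 × (-1.106643) = 0.829982 substitutions/site.
Under a molecular clock d = 2μt, so t = d/(2μ) = 0.829982 / (2 × 7.7 × 10^-8) = 5.39 million years.

5.39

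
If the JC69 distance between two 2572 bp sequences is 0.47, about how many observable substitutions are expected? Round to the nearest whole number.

898

Invert JC69: p = (3/4)(1 − e^(−4d/3)) = 0.75 × (1 − e^(-0.626667)) = 0.75 × (1 − 0.534370) = 0.349223.
Expected differing sites = pL ≈ 0.349223 × 2572 = 898.201556 ≈ 898.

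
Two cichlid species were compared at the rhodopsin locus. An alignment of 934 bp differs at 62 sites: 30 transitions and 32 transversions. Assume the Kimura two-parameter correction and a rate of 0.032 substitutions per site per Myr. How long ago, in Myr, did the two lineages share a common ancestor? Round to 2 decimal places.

1.09

P = 30/934 ≈ 0.03212 and Q = 32/934 ≈ 0.034261.
Under the Kimura two-parameter model, d = −½ ln(1 − 2P − Q) − ¼ ln(1 − 2Q).
1 − 2P − Q = 0.901499, giving −½ ln(0.901499) = 0.051848.
1 − 2Q = 0.931478, giving −¼ ln(0.931478) = 0.017746.
d = 0.051848 + 0.017746 = 0.069594.
Under a molecular clock d = 2μt, so t = d/(2μ) = 0.069594 / (2 × 0.032) = 1.09 Myr.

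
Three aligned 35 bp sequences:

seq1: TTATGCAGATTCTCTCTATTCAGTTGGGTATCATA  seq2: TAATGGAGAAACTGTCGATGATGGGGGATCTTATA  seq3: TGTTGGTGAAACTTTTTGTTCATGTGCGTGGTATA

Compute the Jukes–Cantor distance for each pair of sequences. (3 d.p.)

d(seq1,seq2) = 0.572, d(seq1,seq3) = 0.635, d(seq2,seq3) = 0.705

seq1–seq2: 14/35 sites differ → p = 0.4, d = −0.75 ln(1 − 0.533333) = 0.571605 ≈ 0.572.
seq1–seq3: 15/35 sites differ → p ≈ 0.428571, d = −0.75 ln(1 − 0.571428) = 0.635472 ≈ 0.635.
seq2–seq3: 16/35 sites differ → p ≈ 0.457143, d = −0.75 ln(1 − 0.609524) = 0.705292 ≈ 0.705.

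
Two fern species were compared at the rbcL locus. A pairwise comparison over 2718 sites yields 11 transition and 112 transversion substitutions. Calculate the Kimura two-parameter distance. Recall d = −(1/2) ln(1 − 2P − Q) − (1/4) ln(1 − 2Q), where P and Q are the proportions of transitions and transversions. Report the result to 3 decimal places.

0.047

P = 11/2718 ≈ 0.004047 and Q = 112/2718 ≈ 0.041207.
Under the Kimura two-parameter model, d = −½ ln(1 − 2P − Q) − ¼ ln(1 − 2Q).
1 − 2P − Q = 0.950699, giving −½ ln(0.950699) = 0.025279.
1 − 2Q = 0.917586, giving −¼ ln(0.917586) = 0.021502.
d = 0.025279 + 0.021502 = 0.046781.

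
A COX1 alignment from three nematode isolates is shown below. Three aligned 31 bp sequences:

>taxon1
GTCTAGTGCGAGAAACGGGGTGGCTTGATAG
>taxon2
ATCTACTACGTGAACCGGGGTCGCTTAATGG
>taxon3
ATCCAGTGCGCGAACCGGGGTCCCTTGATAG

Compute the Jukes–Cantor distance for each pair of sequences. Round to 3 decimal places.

taxon1–taxon2: 8/31 sites differ → p ≈ 0.258065, d = −0.75 ln(1 − 0.344087) = 0.316295 ≈ 0.316.
taxon1–taxon3: 6/31 sites differ → p ≈ 0.193548, d = −0.75 ln(1 − 0.258064) = 0.223869 ≈ 0.224.
taxon2–taxon3: 7/31 sites differ → p ≈ 0.225806, d = −0.75 ln(1 − 0.301075) = 0.268659 ≈ 0.269.

d(taxon1,taxon2) = 0.316, d(taxon1,taxon3) = 0.224, d(taxon2,taxon3) = 0.269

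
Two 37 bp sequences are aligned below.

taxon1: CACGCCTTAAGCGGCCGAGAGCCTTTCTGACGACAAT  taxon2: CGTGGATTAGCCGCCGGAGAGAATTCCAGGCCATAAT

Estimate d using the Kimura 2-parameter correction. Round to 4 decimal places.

0.5858

Of 37 sites, 6 differences are transitions and 9 are transversions, so P = 6/37 ≈ 0.162162 and Q = 9/37 ≈ 0.243243.
Under the Kimura two-parameter model, d = −½ ln(1 − 2P − Q) − ¼ ln(1 − 2Q).
1 − 2P − Q = 0.432433, giving −½ ln(0.432433) = 0.419164.
1 − 2Q = 0.513514, giving −¼ ln(0.513514) = 0.166619.
d = 0.419164 + 0.166619 = 0.585783.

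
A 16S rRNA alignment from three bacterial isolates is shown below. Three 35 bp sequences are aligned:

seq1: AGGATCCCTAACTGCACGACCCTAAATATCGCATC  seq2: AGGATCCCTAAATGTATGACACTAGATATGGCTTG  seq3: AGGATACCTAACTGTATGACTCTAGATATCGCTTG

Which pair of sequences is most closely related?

seq1–seq2: 8/35 differ, p = 0.229, d = 0.273.
seq1–seq3: 7/35 differ, p = 0.200, d = 0.233.
seq2–seq3: 4/35 differ, p = 0.114, d = 0.124.
The smallest distance is between seq2 and seq3.

seq2 and seq3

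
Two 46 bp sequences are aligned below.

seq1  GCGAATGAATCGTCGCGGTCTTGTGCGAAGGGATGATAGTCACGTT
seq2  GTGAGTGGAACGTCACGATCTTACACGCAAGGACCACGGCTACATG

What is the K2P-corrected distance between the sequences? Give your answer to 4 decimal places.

Of 46 sites, 15 differences are transitions and 4 are transversions, so P = 15/46 ≈ 0.326087 and Q = 4/46 ≈ 0.086957.
Under the Kimura two-parameter model, d = −½ ln(1 − 2P − Q) − ¼ ln(1 − 2Q).
1 − 2P − Q = 0.260869, giving −½ ln(0.260869) = 0.671868.
1 − 2Q = 0.826086, giving −¼ ln(0.826086) = 0.047764.
d = 0.671868 + 0.047764 = 0.719632.

0.7196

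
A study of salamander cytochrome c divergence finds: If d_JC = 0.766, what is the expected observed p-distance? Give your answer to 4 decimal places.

p = (3/4)(1 − e^(−4d/3)) = 0.75 × (1 − e^(-1.021333)) = 0.75 × (1 − 0.360115) = 0.479914.

0.4799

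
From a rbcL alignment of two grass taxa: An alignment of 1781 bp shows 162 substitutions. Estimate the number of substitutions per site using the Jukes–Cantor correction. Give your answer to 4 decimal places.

0.0970

p = 162/1781 ≈ 0.09096.
d = −(3/4) ln(1 − 4p/3) = −0.75 ln(1 − 0.12128) = −0.75 ln(0.87872)
  = −0.75 × (-0.129289) = 0.096967 substitutions/site.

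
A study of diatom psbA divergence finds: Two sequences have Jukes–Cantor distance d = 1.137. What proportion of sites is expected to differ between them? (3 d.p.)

0.585

p = (3/4)(1 − e^(−4d/3)) = 0.75 × (1 − e^(-1.516)) = 0.75 × (1 − 0.219588) = 0.585309.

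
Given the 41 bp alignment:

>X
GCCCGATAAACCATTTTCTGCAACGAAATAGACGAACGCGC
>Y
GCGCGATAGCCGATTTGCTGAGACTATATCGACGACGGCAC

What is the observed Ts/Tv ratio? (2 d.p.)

0.30

Transitions are A↔G and C↔T; transversions are all other mismatches.
Transitions: 3. Transversions: 10.
R = 3/10 = 0.30.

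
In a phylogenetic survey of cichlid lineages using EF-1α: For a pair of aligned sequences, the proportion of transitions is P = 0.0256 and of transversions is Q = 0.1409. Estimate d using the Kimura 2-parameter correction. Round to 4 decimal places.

Under the Kimura two-parameter model, d = −½ ln(1 − 2P − Q) − ¼ ln(1 − 2Q).
1 − 2P − Q = 0.8079, giving −½ ln(0.8079) = 0.106658.
1 − 2Q = 0.7182, giving −¼ ln(0.7182) = 0.082752.
d = 0.106658 + 0.082752 = 0.189410.

0.1894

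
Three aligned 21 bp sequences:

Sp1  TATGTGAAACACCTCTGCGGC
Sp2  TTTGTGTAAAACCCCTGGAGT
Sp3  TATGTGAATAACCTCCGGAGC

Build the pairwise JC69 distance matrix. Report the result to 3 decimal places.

d(Sp1,Sp2) = 0.441, d(Sp1,Sp3) = 0.286, d(Sp2,Sp3) = 0.360

Sp1–Sp2: 7/21 sites differ → p ≈ 0.333333, d = −0.75 ln(1 − 0.444444) = 0.440839 ≈ 0.441.
Sp1–Sp3: 5/21 sites differ → p ≈ 0.238095, d = −0.75 ln(1 − 0.31746) = 0.286451 ≈ 0.286.
Sp2–Sp3: 6/21 sites differ → p ≈ 0.285714, d = −0.75 ln(1 − 0.380952) = 0.359679 ≈ 0.360.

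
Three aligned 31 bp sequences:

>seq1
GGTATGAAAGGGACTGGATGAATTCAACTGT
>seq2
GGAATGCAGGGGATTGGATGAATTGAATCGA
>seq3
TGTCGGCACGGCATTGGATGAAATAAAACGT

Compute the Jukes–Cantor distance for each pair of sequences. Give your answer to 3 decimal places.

seq1–seq2: 8/31 sites differ → p ≈ 0.258065, d = −0.75 ln(1 − 0.344087) = 0.316295 ≈ 0.316.
seq1–seq3: 11/31 sites differ → p ≈ 0.354839, d = −0.75 ln(1 − 0.473119) = 0.480585 ≈ 0.481.
seq2–seq3: 10/31 sites differ → p ≈ 0.322581, d = −0.75 ln(1 − 0.430108) = 0.421731 ≈ 0.422.

d(seq1,seq2) = 0.316, d(seq1,seq3) = 0.481, d(seq2,seq3) = 0.422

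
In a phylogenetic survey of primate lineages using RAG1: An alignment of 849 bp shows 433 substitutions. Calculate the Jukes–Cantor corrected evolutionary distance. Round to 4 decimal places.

p = 433/849 ≈ 0.510012.
d = −(3/4) ln(1 − 4p/3) = −0.75 ln(1 − 0.680016) = −0.75 ln(0.319984)
  = −0.75 × (-1.139484) = 0.854613 substitutions/site.

0.8546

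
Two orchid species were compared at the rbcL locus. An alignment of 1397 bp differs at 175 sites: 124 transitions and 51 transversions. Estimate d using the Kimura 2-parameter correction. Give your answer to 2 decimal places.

0.14

P = 124/1397 ≈ 0.088762 and Q = 51/1397 ≈ 0.036507.
Under the Kimura two-parameter model, d = −½ ln(1 − 2P − Q) − ¼ ln(1 − 2Q).
1 − 2P − Q = 0.785969, giving −½ ln(0.785969) = 0.120419.
1 − 2Q = 0.926986, giving −¼ ln(0.926986) = 0.018954.
d = 0.120419 + 0.018954 = 0.139373.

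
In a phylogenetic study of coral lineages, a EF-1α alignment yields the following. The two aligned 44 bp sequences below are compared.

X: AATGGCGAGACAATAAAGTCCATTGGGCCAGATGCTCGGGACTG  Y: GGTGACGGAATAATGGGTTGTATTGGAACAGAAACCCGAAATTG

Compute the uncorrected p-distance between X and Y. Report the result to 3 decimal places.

0.455

The sequences differ at 20 of 44 positions.
p = 20/44 = 0.454545… ≈ 0.455 (to 3 d.p.).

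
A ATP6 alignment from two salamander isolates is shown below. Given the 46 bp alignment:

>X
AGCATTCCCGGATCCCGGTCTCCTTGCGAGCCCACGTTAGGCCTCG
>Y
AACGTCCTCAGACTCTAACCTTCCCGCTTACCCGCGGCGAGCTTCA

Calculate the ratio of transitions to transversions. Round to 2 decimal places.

Transitions are A↔G and C↔T; transversions are all other mismatches.
Transitions: 21. Transversions: 3.
R = 21/3 = 7.00.

7.00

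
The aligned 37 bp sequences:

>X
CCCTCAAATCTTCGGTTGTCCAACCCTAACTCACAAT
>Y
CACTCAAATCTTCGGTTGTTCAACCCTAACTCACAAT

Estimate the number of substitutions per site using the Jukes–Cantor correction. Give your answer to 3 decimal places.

0.056

The sequences differ at 2 of 37 sites (2, 20), so p = 2/37 ≈ 0.054054.
d = −(3/4) ln(1 − 4p/3) = −0.75 ln(1 − 0.072072) = −0.75 ln(0.927928)
  = −0.75 × (-0.074801) = 0.056101 substitutions/site.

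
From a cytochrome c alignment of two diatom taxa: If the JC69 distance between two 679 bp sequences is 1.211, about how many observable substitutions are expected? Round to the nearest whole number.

408

Invert JC69: p = (3/4)(1 − e^(−4d/3)) = 0.75 × (1 − e^(-1.614667)) = 0.75 × (1 − 0.198957) = 0.600782.
Expected differing sites = pL ≈ 0.600782 × 679 = 407.930978 ≈ 408.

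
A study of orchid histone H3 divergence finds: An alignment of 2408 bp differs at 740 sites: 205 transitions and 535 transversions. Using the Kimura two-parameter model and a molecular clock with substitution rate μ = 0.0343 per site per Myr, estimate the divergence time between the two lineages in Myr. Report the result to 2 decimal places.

P = 205/2408 ≈ 0.085133 and Q = 535/2408 ≈ 0.222176.
Under the Kimura two-parameter model, d = −½ ln(1 − 2P − Q) − ¼ ln(1 − 2Q).
1 − 2P − Q = 0.607558, giving −½ ln(0.607558) = 0.249154.
1 − 2Q = 0.555648, giving −¼ ln(0.555648) = 0.146905.
d = 0.249154 + 0.146905 = 0.396059.
Under a molecular clock d = 2μt, so t = d/(2μ) = 0.396059 / (2 × 0.0343) = 5.77 Myr.

5.77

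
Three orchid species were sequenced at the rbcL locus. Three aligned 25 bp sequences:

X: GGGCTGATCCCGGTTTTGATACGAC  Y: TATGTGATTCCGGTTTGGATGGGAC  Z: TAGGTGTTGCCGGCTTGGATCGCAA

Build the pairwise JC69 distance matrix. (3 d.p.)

X–Y: 8/25 sites differ → p = 0.32, d = −0.75 ln(1 − 0.426667) = 0.417216 ≈ 0.417.
X–Z: 11/25 sites differ → p = 0.44, d = −0.75 ln(1 − 0.586667) = 0.662626 ≈ 0.663.
Y–Z: 7/25 sites differ → p = 0.28, d = −0.75 ln(1 − 0.373333) = 0.350505 ≈ 0.351.

d(X,Y) = 0.417, d(X,Z) = 0.663, d(Y,Z) = 0.351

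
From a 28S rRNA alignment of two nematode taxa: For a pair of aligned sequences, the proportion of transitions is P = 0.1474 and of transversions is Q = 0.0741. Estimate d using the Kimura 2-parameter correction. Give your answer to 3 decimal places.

0.270

Under the Kimura two-parameter model, d = −½ ln(1 − 2P − Q) − ¼ ln(1 − 2Q).
1 − 2P − Q = 0.6311, giving −½ ln(0.6311) = 0.230145.
1 − 2Q = 0.8518, giving −¼ ln(0.8518) = 0.040101.
d = 0.230145 + 0.040101 = 0.270246.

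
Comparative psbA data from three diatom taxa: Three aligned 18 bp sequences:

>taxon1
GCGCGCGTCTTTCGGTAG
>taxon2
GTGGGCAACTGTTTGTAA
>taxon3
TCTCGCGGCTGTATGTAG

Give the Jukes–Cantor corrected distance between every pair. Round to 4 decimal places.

d(taxon1,taxon2) = 0.6735, d(taxon1,taxon3) = 0.4408, d(taxon2,taxon3) = 0.6735

taxon1–taxon2: 8/18 sites differ → p ≈ 0.444444, d = −0.75 ln(1 − 0.592592) = 0.673455 ≈ 0.6735.
taxon1–taxon3: 6/18 sites differ → p ≈ 0.333333, d = −0.75 ln(1 − 0.444444) = 0.440839 ≈ 0.4408.
taxon2–taxon3: 8/18 sites differ → p ≈ 0.444444, d = −0.75 ln(1 − 0.592592) = 0.673455 ≈ 0.6735.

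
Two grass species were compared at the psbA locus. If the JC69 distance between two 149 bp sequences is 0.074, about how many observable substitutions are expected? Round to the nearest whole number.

Invert JC69: p = (3/4)(1 − e^(−4d/3)) = 0.75 × (1 − e^(-0.098667)) = 0.75 × (1 − 0.906044) = 0.070467.
Expected differing sites = pL ≈ 0.070467 × 149 = 10.499583 ≈ 10.

10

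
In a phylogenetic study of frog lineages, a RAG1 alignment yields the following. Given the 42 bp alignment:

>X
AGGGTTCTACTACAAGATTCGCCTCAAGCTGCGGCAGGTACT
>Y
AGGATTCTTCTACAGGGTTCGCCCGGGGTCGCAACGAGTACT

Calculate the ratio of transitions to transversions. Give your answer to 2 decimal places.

6.00

Transitions are A↔G and C↔T; transversions are all other mismatches.
Transitions: 12. Transversions: 2.
R = 12/2 = 6.00.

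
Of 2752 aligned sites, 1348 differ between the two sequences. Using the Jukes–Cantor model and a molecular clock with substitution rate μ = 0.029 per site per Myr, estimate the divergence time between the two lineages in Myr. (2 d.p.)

p = 1348/2752 ≈ 0.489826.
d = −(3/4) ln(1 − 4p/3) = −0.75 ln(1 − 0.653101) = −0.75 ln(0.346899)
  = −0.75 × (-1.058722) = 0.794042 substitutions/site.
Under a molecular clock d = 2μt, so t = d/(2μ) = 0.794042 / (2 × 0.029) = 13.69 Myr.

13.69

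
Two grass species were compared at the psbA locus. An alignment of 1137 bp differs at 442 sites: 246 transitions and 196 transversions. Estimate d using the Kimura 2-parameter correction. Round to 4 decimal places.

P = 246/1137 ≈ 0.216359 and Q = 196/1137 ≈ 0.172383.
Under the Kimura two-parameter model, d = −½ ln(1 − 2P − Q) − ¼ ln(1 − 2Q).
1 − 2P − Q = 0.394899, giving −½ ln(0.394899) = 0.464563.
1 − 2Q = 0.655234, giving −¼ ln(0.655234) = 0.105691.
d = 0.464563 + 0.105691 = 0.570254.

0.5703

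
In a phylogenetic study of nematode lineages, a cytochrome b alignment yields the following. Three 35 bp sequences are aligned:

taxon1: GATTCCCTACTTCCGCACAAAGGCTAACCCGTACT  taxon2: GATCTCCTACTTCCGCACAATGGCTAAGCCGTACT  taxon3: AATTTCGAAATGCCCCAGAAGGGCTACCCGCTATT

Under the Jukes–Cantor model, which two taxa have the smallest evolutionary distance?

taxon1 and taxon2

taxon1–taxon2: 4/35 differ, p = 0.114, d = 0.124.
taxon1–taxon3: 13/35 differ, p = 0.371, d = 0.513.
taxon2–taxon3: 14/35 differ, p = 0.400, d = 0.572.
The smallest distance is between taxon1 and taxon2.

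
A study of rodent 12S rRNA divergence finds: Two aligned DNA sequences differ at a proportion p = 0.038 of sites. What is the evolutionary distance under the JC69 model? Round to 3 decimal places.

d = −(3/4) ln(1 − 4p/3) = −0.75 ln(1 − 0.050667) = −0.75 ln(0.949333)
  = −0.75 × (-0.051996) = 0.038997 substitutions/site.

0.039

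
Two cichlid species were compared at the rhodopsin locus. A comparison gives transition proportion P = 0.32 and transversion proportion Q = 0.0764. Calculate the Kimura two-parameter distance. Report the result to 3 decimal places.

0.672

Under the Kimura two-parameter model, d = −½ ln(1 − 2P − Q) − ¼ ln(1 − 2Q).
1 − 2P − Q = 0.2836, giving −½ ln(0.2836) = 0.630095.
1 − 2Q = 0.8472, giving −¼ ln(0.8472) = 0.041455.
d = 0.630095 + 0.041455 = 0.671550.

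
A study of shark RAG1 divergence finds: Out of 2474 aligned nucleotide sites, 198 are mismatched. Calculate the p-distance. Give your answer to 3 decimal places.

p = 198/2474 = 0.080032… ≈ 0.080 (to 3 d.p.).

0.080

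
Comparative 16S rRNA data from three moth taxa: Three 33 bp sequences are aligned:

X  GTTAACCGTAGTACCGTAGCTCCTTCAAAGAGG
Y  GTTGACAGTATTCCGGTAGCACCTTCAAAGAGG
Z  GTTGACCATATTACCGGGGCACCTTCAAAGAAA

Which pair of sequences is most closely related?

X–Y: 6/33 differ, p = 0.182, d = 0.208.
X–Z: 8/33 differ, p = 0.242, d = 0.293.
Y–Z: 8/33 differ, p = 0.242, d = 0.293.
The smallest distance is between X and Y.

X and Y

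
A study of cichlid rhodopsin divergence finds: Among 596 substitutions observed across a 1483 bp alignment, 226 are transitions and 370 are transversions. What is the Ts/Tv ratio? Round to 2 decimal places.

0.61

R = 226/370 = 0.610810… ≈ 0.61 (to 2 d.p.).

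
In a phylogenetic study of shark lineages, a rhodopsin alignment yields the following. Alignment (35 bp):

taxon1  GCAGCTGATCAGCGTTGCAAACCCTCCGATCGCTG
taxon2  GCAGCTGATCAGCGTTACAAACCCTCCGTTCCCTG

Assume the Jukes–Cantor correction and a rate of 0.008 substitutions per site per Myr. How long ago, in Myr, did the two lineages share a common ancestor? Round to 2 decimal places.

The sequences differ at 3 of 35 sites (17, 29, 32), so p = 3/35 ≈ 0.085714.
d = −(3/4) ln(1 − 4p/3) = −0.75 ln(1 − 0.114285) = −0.75 ln(0.885715)
  = −0.75 × (-0.121360) = 0.091020 substitutions/site.
Under a molecular clock d = 2μt, so t = d/(2μ) = 0.091020 / (2 × 0.008) = 5.69 Myr.

5.69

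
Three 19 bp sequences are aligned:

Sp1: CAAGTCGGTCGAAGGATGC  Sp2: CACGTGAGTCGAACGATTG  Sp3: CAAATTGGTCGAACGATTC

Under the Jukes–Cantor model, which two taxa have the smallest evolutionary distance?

Sp1 and Sp3

Sp1–Sp2: 6/19 differ, p = 0.316, d = 0.410.
Sp1–Sp3: 4/19 differ, p = 0.211, d = 0.247.
Sp2–Sp3: 5/19 differ, p = 0.263, d = 0.324.
The smallest distance is between Sp1 and Sp3.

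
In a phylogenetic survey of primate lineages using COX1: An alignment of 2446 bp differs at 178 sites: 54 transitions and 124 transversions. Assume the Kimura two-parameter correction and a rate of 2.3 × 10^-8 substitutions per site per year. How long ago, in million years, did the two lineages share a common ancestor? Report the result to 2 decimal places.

1.66

P = 54/2446 ≈ 0.022077 and Q = 124/2446 ≈ 0.050695.
Under the Kimura two-parameter model, d = −½ ln(1 − 2P − Q) − ¼ ln(1 − 2Q).
1 − 2P − Q = 0.905151, giving −½ ln(0.905151) = 0.049827.
1 − 2Q = 0.89861, giving −¼ ln(0.89861) = 0.026727.
d = 0.049827 + 0.026727 = 0.076554.
Under a molecular clock d = 2μt, so t = d/(2μ) = 0.076554 / (2 × 2.3 × 10^-8) = 1.66 million years.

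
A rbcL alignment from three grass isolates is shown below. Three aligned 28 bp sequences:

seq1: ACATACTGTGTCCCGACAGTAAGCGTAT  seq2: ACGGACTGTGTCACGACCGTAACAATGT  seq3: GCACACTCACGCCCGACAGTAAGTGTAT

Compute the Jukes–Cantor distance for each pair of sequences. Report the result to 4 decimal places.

d(seq1,seq2) = 0.3597, d(seq1,seq3) = 0.3041, d(seq2,seq3) = 0.7238

seq1–seq2: 8/28 sites differ → p ≈ 0.285714, d = −0.75 ln(1 − 0.380952) = 0.359679 ≈ 0.3597.
seq1–seq3: 7/28 sites differ → p = 0.25, d = −0.75 ln(1 − 0.333333) = 0.304098 ≈ 0.3041.
seq2–seq3: 13/28 sites differ → p ≈ 0.464286, d = −0.75 ln(1 − 0.619048) = 0.723811 ≈ 0.7238.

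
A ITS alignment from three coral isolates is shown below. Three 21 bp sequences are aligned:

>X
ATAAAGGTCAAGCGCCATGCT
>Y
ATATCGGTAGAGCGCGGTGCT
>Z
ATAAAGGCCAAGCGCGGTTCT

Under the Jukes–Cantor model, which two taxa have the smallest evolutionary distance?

X–Y: 6/21 differ, p = 0.286, d = 0.360.
X–Z: 4/21 differ, p = 0.190, d = 0.220.
Y–Z: 6/21 differ, p = 0.286, d = 0.360.
The smallest distance is between X and Z.

X and Z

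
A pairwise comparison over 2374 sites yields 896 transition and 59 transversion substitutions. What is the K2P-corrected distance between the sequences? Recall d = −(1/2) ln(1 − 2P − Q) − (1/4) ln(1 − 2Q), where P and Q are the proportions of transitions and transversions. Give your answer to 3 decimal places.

0.769

P = 896/2374 ≈ 0.377422 and Q = 59/2374 ≈ 0.024853.
Under the Kimura two-parameter model, d = −½ ln(1 − 2P − Q) − ¼ ln(1 − 2Q).
1 − 2P − Q = 0.220303, giving −½ ln(0.220303) = 0.756376.
1 − 2Q = 0.950294, giving −¼ ln(0.950294) = 0.012746.
d = 0.756376 + 0.012746 = 0.769122.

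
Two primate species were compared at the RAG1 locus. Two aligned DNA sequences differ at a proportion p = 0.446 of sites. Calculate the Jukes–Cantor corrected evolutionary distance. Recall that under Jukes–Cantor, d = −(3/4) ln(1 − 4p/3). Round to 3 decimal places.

0.677

d = −(3/4) ln(1 − 4p/3) = −0.75 ln(1 − 0.594667) = −0.75 ln(0.405333)
  = −0.75 × (-0.903046) = 0.677285 substitutions/site.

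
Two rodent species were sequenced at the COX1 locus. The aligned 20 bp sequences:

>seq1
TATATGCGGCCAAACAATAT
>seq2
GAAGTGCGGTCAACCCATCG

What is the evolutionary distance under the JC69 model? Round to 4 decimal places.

0.5716

The sequences differ at 8 of 20 sites (1, 3, 4, 10, 14, 16, 19, 20), so p = 8/20 = 0.4.
d = −(3/4) ln(1 − 4p/3) = −0.75 ln(1 − 0.533333) = −0.75 ln(0.466667)
  = −0.75 × (-0.762139) = 0.571604 substitutions/site.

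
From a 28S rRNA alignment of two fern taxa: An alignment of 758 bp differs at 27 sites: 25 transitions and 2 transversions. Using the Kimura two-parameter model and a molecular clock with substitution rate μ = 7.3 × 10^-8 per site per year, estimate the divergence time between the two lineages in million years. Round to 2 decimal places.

P = 25/758 ≈ 0.032982 and Q = 2/758 ≈ 0.002639.
Under the Kimura two-parameter model, d = −½ ln(1 − 2P − Q) − ¼ ln(1 − 2Q).
1 − 2P − Q = 0.931397, giving −½ ln(0.931397) = 0.035535.
1 − 2Q = 0.994722, giving −¼ ln(0.994722) = 0.001323.
d = 0.035535 + 0.001323 = 0.036858.
Under a molecular clock d = 2μt, so t = d/(2μ) = 0.036858 / (2 × 7.3 × 10^-8) = 0.25 million years.

0.25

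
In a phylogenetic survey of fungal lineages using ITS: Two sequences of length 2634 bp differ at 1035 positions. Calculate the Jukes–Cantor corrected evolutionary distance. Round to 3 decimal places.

p = 1035/2634 ≈ 0.392938.
d = −(3/4) ln(1 − 4p/3) = −0.75 ln(1 − 0.523917) = −0.75 ln(0.476083)
  = −0.75 × (-0.742163) = 0.556622 substitutions/site.

0.557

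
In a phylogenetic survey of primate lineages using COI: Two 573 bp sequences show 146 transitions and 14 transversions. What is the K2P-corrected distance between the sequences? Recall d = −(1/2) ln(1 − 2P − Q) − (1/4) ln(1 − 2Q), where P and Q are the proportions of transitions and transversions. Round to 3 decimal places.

P = 146/573 ≈ 0.254799 and Q = 14/573 ≈ 0.024433.
Under the Kimura two-parameter model, d = −½ ln(1 − 2P − Q) − ¼ ln(1 − 2Q).
1 − 2P − Q = 0.465969, giving −½ ln(0.465969) = 0.381818.
1 − 2Q = 0.951134, giving −¼ ln(0.951134) = 0.012525.
d = 0.381818 + 0.012525 = 0.394343.

0.394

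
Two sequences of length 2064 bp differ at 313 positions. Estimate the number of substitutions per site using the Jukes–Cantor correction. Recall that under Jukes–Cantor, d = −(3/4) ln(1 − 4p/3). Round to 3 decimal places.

0.169

p = 313/2064 ≈ 0.151647.
d = −(3/4) ln(1 − 4p/3) = −0.75 ln(1 − 0.202196) = −0.75 ln(0.797804)
  = −0.75 × (-0.225892) = 0.169419 substitutions/site.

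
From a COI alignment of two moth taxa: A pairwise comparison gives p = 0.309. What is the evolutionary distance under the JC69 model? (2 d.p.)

d = −(3/4) ln(1 − 4p/3) = −0.75 ln(1 − 0.412) = −0.75 ln(0.588)
  = −0.75 × (-0.531028) = 0.398271 substitutions/site.

0.40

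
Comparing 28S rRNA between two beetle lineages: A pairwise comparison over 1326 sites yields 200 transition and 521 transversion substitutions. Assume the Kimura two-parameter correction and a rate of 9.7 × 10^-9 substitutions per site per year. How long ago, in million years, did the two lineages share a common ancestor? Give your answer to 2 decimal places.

P = 200/1326 ≈ 0.15083 and Q = 521/1326 ≈ 0.392911.
Under the Kimura two-parameter model, d = −½ ln(1 − 2P − Q) − ¼ ln(1 − 2Q).
1 − 2P − Q = 0.305429, giving −½ ln(0.305429) = 0.593019.
1 − 2Q = 0.214178, giving −¼ ln(0.214178) = 0.385237.
d = 0.593019 + 0.385237 = 0.978256.
Under a molecular clock d = 2μt, so t = d/(2μ) = 0.978256 / (2 × 9.7 × 10^-9) = 50.43 million years.

50.43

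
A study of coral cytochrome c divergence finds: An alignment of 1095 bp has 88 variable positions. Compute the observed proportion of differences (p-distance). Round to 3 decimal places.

p = 88/1095 = 0.080365… ≈ 0.080 (to 3 d.p.).

0.080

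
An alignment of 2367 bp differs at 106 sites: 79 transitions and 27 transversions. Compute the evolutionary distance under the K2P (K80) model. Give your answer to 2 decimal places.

0.05

P = 79/2367 ≈ 0.033376 and Q = 27/2367 ≈ 0.011407.
Under the Kimura two-parameter model, d = −½ ln(1 − 2P − Q) − ¼ ln(1 − 2Q).
1 − 2P − Q = 0.921841, giving −½ ln(0.921841) = 0.040691.
1 − 2Q = 0.977186, giving −¼ ln(0.977186) = 0.005770.
d = 0.040691 + 0.005770 = 0.046461.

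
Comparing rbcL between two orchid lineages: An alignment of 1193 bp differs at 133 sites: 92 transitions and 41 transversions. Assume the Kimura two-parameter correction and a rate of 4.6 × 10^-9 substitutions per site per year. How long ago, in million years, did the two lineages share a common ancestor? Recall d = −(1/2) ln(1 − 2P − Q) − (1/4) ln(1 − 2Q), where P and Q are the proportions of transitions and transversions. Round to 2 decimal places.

P = 92/1193 ≈ 0.077117 and Q = 41/1193 ≈ 0.034367.
Under the Kimura two-parameter model, d = −½ ln(1 − 2P − Q) − ¼ ln(1 − 2Q).
1 − 2P − Q = 0.811399, giving −½ ln(0.811399) = 0.104498.
1 − 2Q = 0.931266, giving −¼ ln(0.931266) = 0.017803.
d = 0.104498 + 0.017803 = 0.122301.
Under a molecular clock d = 2μt, so t = d/(2μ) = 0.122301 / (2 × 4.6 × 10^-9) = 13.29 million years.

13.29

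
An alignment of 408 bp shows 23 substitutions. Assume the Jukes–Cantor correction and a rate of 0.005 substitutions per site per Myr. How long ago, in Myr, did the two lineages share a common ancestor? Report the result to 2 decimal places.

p = 23/408 ≈ 0.056373.
d = −(3/4) ln(1 − 4p/3) = −0.75 ln(1 − 0.075164) = −0.75 ln(0.924836)
  = −0.75 × (-0.078139) = 0.058604 substitutions/site.
Under a molecular clock d = 2μt, so t = d/(2μ) = 0.058604 / (2 × 0.005) = 5.86 Myr.

5.86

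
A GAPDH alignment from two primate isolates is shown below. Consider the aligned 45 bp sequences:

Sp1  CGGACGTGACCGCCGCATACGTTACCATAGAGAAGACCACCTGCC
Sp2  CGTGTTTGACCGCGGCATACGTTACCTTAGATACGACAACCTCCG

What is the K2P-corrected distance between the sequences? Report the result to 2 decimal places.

Of 45 sites, 2 differences are transitions and 9 are transversions, so P = 2/45 ≈ 0.044444 and Q = 9/45 = 0.2.
Under the Kimura two-parameter model, d = −½ ln(1 − 2P − Q) − ¼ ln(1 − 2Q).
1 − 2P − Q = 0.711112, giving −½ ln(0.711112) = 0.170463.
1 − 2Q = 0.6, giving −¼ ln(0.6) = 0.127706.
d = 0.170463 + 0.127706 = 0.298169.

0.30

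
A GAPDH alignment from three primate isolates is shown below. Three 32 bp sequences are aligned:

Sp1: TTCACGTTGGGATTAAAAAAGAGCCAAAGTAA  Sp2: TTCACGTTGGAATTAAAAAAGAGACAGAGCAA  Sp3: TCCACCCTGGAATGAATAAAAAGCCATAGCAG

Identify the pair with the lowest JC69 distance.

Sp1 and Sp2

Sp1–Sp2: 4/32 differ, p = 0.125, d = 0.137.
Sp1–Sp3: 10/32 differ, p = 0.313, d = 0.404.
Sp2–Sp3: 9/32 differ, p = 0.281, d = 0.353.
The smallest distance is between Sp1 and Sp2.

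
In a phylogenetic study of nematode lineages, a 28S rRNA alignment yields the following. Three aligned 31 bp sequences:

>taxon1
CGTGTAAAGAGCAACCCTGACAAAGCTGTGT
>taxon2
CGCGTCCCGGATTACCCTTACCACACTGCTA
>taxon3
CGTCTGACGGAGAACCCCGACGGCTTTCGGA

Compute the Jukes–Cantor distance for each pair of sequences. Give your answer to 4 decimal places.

d(taxon1,taxon2) = 0.7771, d(taxon1,taxon3) = 0.7771, d(taxon2,taxon3) = 0.7771

taxon1–taxon2: 15/31 sites differ → p ≈ 0.483871, d = −0.75 ln(1 − 0.645161) = 0.777068 ≈ 0.7771.
taxon1–taxon3: 15/31 sites differ → p ≈ 0.483871, d = −0.75 ln(1 − 0.645161) = 0.777068 ≈ 0.7771.
taxon2–taxon3: 15/31 sites differ → p ≈ 0.483871, d = −0.75 ln(1 − 0.645161) = 0.777068 ≈ 0.7771.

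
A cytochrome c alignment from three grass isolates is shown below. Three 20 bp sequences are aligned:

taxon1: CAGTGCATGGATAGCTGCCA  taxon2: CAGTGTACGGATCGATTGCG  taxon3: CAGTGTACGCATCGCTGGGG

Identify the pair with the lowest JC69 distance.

taxon2 and taxon3

taxon1–taxon2: 7/20 differ, p = 0.350, d = 0.471.
taxon1–taxon3: 7/20 differ, p = 0.350, d = 0.471.
taxon2–taxon3: 4/20 differ, p = 0.200, d = 0.233.
The smallest distance is between taxon2 and taxon3.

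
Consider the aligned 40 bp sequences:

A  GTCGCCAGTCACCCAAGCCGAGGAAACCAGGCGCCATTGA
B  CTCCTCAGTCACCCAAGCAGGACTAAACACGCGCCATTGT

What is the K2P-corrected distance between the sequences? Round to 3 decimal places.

Of 40 sites, 3 differences are transitions and 8 are transversions, so P = 3/40 = 0.075 and Q = 8/40 = 0.2.
Under the Kimura two-parameter model, d = −½ ln(1 − 2P − Q) − ¼ ln(1 − 2Q).
1 − 2P − Q = 0.65, giving −½ ln(0.65) = 0.215391.
1 − 2Q = 0.6, giving −¼ ln(0.6) = 0.127706.
d = 0.215391 + 0.127706 = 0.343097.

0.343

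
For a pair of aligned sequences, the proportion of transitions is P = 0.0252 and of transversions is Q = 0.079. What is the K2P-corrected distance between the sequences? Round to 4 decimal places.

Under the Kimura two-parameter model, d = −½ ln(1 − 2P − Q) − ¼ ln(1 − 2Q).
1 − 2P − Q = 0.8706, giving −½ ln(0.8706) = 0.069286.
1 − 2Q = 0.842, giving −¼ ln(0.842) = 0.042994.
d = 0.069286 + 0.042994 = 0.112280.

0.1123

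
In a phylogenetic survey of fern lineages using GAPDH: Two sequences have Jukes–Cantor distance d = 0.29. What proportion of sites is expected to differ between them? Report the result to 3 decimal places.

p = (3/4)(1 − e^(−4d/3)) = 0.75 × (1 − e^(-0.386667)) = 0.75 × (1 − 0.679317) = 0.240512.

0.241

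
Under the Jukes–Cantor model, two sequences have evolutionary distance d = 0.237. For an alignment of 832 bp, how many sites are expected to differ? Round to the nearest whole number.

169

Invert JC69: p = (3/4)(1 − e^(−4d/3)) = 0.75 × (1 − e^(-0.316)) = 0.75 × (1 − 0.729059) = 0.203206.
Expected differing sites = pL ≈ 0.203206 × 832 = 169.067392 ≈ 169.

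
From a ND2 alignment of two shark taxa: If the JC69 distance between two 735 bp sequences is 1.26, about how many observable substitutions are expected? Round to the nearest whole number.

Invert JC69: p = (3/4)(1 − e^(−4d/3)) = 0.75 × (1 − e^(-1.68)) = 0.75 × (1 − 0.186374) = 0.610220.
Expected differing sites = pL ≈ 0.610220 × 735 = 448.5117 ≈ 449.

449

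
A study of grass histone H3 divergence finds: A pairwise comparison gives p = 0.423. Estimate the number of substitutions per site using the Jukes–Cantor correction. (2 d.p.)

0.62

d = −(3/4) ln(1 − 4p/3) = −0.75 ln(1 − 0.564) = −0.75 ln(0.436)
  = −0.75 × (-0.830113) = 0.622585 substitutions/site.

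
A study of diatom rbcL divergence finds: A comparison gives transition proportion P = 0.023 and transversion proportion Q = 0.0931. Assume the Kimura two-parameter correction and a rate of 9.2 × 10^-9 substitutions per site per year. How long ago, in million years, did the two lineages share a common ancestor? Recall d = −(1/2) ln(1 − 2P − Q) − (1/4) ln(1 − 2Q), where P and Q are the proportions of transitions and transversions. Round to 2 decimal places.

Under the Kimura two-parameter model, d = −½ ln(1 − 2P − Q) − ¼ ln(1 − 2Q).
1 − 2P − Q = 0.8609, giving −½ ln(0.8609) = 0.074888.
1 − 2Q = 0.8138, giving −¼ ln(0.8138) = 0.051510.
d = 0.074888 + 0.051510 = 0.126398.
Under a molecular clock d = 2μt, so t = d/(2μ) = 0.126398 / (2 × 9.2 × 10^-9) = 6.87 million years.

6.87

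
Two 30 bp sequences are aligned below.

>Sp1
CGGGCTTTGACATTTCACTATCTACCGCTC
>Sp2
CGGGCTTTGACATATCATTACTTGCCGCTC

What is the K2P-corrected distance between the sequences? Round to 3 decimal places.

Of 30 sites, 4 differences are transitions and 1 are transversions, so P = 4/30 ≈ 0.133333 and Q = 1/30 ≈ 0.033333.
Under the Kimura two-parameter model, d = −½ ln(1 − 2P − Q) − ¼ ln(1 − 2Q).
1 − 2P − Q = 0.700001, giving −½ ln(0.700001) = 0.178337.
1 − 2Q = 0.933334, giving −¼ ln(0.933334) = 0.017248.
d = 0.178337 + 0.017248 = 0.195585.

0.196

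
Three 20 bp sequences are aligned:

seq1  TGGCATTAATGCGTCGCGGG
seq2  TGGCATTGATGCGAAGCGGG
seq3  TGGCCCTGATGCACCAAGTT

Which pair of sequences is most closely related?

seq1–seq2: 3/20 differ, p = 0.150, d = 0.167.
seq1–seq3: 9/20 differ, p = 0.450, d = 0.687.
seq2–seq3: 9/20 differ, p = 0.450, d = 0.687.
The smallest distance is between seq1 and seq2.

seq1 and seq2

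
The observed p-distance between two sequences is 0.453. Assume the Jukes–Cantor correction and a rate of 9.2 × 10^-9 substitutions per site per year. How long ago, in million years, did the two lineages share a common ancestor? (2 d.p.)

37.76

d = −(3/4) ln(1 − 4p/3) = −0.75 ln(1 − 0.604) = −0.75 ln(0.396)
  = −0.75 × (-0.926341) = 0.694756 substitutions/site.
Under a molecular clock d = 2μt, so t = d/(2μ) = 0.694756 / (2 × 9.2 × 10^-9) = 37.76 million years.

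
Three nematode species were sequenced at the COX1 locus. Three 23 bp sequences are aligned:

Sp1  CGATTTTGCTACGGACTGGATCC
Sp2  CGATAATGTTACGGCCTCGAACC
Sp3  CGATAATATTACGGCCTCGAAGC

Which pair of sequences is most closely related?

Sp1–Sp2: 6/23 differ, p = 0.261, d = 0.321.
Sp1–Sp3: 8/23 differ, p = 0.348, d = 0.467.
Sp2–Sp3: 2/23 differ, p = 0.087, d = 0.092.
The smallest distance is between Sp2 and Sp3.

Sp2 and Sp3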